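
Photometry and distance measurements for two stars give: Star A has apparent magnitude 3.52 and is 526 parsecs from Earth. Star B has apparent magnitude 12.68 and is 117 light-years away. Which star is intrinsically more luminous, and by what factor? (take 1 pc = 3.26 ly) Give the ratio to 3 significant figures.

Star A: M = m − 5 log₁₀ d + 5 = 3.52 − 5·2.7210 + 5 = -5.085
Star B: d = 117 ly / 3.26 = 35.89 pc
Star B: M = m − 5 log₁₀ d + 5 = 12.68 − 5·1.5550 + 5 = 9.905
ΔM = M_A − M_B = -5.085 − (9.905) = -14.990; smaller M is more luminous → Star A.
L ratio = 10^(0.4 |ΔM|) = 10^5.996 = 990900

Star A is more luminous, by a factor of 991000.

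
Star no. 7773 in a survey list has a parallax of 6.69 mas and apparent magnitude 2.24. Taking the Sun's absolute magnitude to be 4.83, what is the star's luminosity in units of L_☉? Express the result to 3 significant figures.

d = 1/p = 1000/6.69 mas = 149.5 pc
M = m − 5 log₁₀ d + 5 = 2.24 − 5·2.1746 + 5 = -3.633
M − M_☉ = -3.633 − 4.83 = -8.463
L/L_☉ = 10^(−0.4 × -8.463) = 2427

L/L_☉ ≈ 2430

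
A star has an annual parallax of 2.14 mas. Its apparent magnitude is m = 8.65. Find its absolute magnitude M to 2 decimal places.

p = 2.14 mas = 2.14×10^-3″ → d = 1/p = 467.3 pc
5 log₁₀(d/10 pc) = 5 log₁₀(467.3) − 5 = 8.348
M = m − 5 log₁₀(d/10) = 8.65 − 8.348 = 0.302

M ≈ 0.30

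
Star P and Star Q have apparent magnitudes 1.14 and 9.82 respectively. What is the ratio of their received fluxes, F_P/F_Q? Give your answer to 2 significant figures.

Magnitude difference = -8.68
Flux ratio = 10^(−0.4 Δm) = 10^(−0.4 × -8.68) = 10^3.472 = 2965

F_P/F_Q ≈ 3000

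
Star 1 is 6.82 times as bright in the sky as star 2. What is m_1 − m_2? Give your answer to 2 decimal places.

m_1 − m_2 ≈ -2.08

Pogson: Δm = −2.5 log₁₀(ratio) = −2.5 log₁₀(6.82) = −2.5 × 0.8338 = -2.084
Star 1 is brighter, so it has the smaller magnitude: the difference is negative.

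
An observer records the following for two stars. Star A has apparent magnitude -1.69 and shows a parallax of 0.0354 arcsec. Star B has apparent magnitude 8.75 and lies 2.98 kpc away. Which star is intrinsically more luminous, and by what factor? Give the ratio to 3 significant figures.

Star A: d = 1/p = 1/0.0354″ = 28.25 pc
Star A: M = m − 5 log₁₀ d + 5 = -1.69 − 5·1.4510 + 5 = -3.945
Star B: d = 2.98 kpc = 2980 pc
Star B: M = m − 5 log₁₀ d + 5 = 8.75 − 5·3.4742 + 5 = -3.621
ΔM = M_A − M_B = -3.945 − (-3.621) = -0.324; smaller M is more luminous → Star A.
L ratio = 10^(0.4 |ΔM|) = 10^0.130 = 1.348

Star A is more luminous, by a factor of 1.35.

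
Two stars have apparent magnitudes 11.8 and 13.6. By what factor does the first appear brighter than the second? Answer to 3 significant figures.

Magnitude difference = -1.8
Flux ratio = 10^(−0.4 Δm) = 10^(−0.4 × -1.8) = 10^0.720 = 5.248

5.25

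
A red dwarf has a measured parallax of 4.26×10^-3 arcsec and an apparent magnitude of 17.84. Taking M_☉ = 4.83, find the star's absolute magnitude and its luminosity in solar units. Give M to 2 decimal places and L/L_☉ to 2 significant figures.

d = 1/p = 1/4.26×10^-3″ = 234.7 pc
M = m − 5 log₁₀ d + 5 = 17.84 − 5·2.3706 + 5 = 10.987
M − M_☉ = 10.987 − 4.83 = 6.157
L/L_☉ = 10^(−0.4 × 6.157) = 3.445×10^-3

M ≈ 10.99; L/L_☉ ≈ 3.4×10^-3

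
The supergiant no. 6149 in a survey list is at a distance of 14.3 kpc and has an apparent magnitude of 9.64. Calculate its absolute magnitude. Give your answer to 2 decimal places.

d = 14.3 kpc = 14300 pc
5 log₁₀(d/10 pc) = 5 log₁₀(14300) − 5 = 15.777
M = m − 5 log₁₀(d/10) = 9.64 − 15.777 = -6.137

M ≈ -6.14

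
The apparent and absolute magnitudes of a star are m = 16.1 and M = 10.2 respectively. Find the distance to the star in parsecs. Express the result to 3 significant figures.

d ≈ 151 pc

μ = m − M = 5.900
m − M = 5 log₁₀ d − 5
log₁₀ d = (m − M)/5 + 1 = 2.1800
d = 10^2.1800 = 151.4 pc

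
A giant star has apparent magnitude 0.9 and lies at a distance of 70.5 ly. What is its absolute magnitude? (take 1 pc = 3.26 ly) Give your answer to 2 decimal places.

M ≈ -0.77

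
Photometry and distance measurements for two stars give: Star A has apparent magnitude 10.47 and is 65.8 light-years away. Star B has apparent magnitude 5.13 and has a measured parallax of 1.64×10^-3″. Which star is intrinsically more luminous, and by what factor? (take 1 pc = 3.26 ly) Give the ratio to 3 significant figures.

Star B is more luminous, by a factor of 125000.

Star A: d = 65.8 ly / 3.26 = 20.18 pc
Star A: M = m − 5 log₁₀ d + 5 = 10.47 − 5·1.3050 + 5 = 8.945
Star B: d = 1/p = 1/1.64×10^-3″ = 609.8 pc
Star B: M = m − 5 log₁₀ d + 5 = 5.13 − 5·2.7852 + 5 = -3.796
ΔM = M_A − M_B = 8.945 − (-3.796) = 12.741; smaller M is more luminous → Star B.
L ratio = 10^(0.4 |ΔM|) = 10^5.096 = 124800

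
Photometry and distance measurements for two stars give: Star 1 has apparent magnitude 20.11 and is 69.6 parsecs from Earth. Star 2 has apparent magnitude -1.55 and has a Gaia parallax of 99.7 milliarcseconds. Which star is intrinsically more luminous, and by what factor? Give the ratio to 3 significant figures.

Star 2 is more luminous, by a factor of 9.58×10^6.

Star 1: M = m − 5 log₁₀ d + 5 = 20.11 − 5·1.8426 + 5 = 15.897
Star 2: p = 99.7 mas = 0.0997″ → d = 1/p = 10.03 pc
Star 2: M = m − 5 log₁₀ d + 5 = -1.55 − 5·1.0013 + 5 = -1.557
ΔM = M_1 − M_2 = 15.897 − (-1.557) = 17.453; smaller M is more luminous → Star 2.
L ratio = 10^(0.4 |ΔM|) = 10^6.981 = 9.581×10^6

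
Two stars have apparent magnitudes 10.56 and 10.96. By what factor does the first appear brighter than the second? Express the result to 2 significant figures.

1.4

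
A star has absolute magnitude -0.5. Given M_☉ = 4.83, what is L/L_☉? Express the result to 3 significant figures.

L/L_☉ ≈ 136

M − M_☉ = -0.5 − 4.83 = -5.330
L/L_☉ = 10^(−0.4 (M − M_☉)) = 10^2.132 = 135.5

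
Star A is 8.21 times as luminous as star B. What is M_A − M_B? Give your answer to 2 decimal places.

M_A − M_B ≈ -2.29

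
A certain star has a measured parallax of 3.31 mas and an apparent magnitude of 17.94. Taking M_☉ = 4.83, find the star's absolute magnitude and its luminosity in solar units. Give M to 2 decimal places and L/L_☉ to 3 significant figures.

d = 1/p = 1000/3.31 mas = 302.1 pc
M = m − 5 log₁₀ d + 5 = 17.94 − 5·2.4802 + 5 = 10.539
M − M_☉ = 10.539 − 4.83 = 5.709
L/L_☉ = 10^(−0.4 × 5.709) = 5.204×10^-3

M ≈ 10.54; L/L_☉ ≈ 5.20×10^-3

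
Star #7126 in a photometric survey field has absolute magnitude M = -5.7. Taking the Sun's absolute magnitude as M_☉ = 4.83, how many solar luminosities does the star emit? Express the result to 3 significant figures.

L/L_☉ ≈ 16300

M − M_☉ = -5.7 − 4.83 = -10.530
L/L_☉ = 10^(−0.4 (M − M_☉)) = 10^4.212 = 16290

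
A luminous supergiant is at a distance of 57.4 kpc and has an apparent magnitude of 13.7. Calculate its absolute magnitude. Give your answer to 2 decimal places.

M ≈ -5.09

d = 57.4 kpc = 57400 pc
5 log₁₀(d/10 pc) = 5 log₁₀(57400) − 5 = 18.795
M = m − 5 log₁₀(d/10) = 13.7 − 18.795 = -5.095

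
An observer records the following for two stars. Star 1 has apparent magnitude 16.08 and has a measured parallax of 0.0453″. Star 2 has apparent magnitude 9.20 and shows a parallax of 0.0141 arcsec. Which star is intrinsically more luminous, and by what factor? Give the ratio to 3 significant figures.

Star 2 is more luminous, by a factor of 5830.

Star 1: d = 1/p = 1/0.0453″ = 22.08 pc
Star 1: M = m − 5 log₁₀ d + 5 = 16.08 − 5·1.3439 + 5 = 14.360
Star 2: d = 1/p = 1/0.0141″ = 70.92 pc
Star 2: M = m − 5 log₁₀ d + 5 = 9.20 − 5·1.8508 + 5 = 4.946
ΔM = M_1 − M_2 = 14.360 − (4.946) = 9.414; smaller M is more luminous → Star 2.
L ratio = 10^(0.4 |ΔM|) = 10^3.766 = 5831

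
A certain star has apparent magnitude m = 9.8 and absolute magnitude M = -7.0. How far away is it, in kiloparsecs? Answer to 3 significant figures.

Distance modulus: m − M = 9.8 − (-7.0) = 16.800
m − M = 5 log₁₀ d − 5
log₁₀ d = (m − M)/5 + 1 = 4.3600
d = 10^4.3600 = 22910 pc
= 22.91 kpc

d ≈ 22.9 kpc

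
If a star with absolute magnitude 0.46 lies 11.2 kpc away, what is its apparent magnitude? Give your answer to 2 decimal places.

d = 11.2 kpc = 11200 pc
m = M + 5 log₁₀ d − 5 = 0.46 + 5·4.0492 − 5 = 15.706

m ≈ 15.71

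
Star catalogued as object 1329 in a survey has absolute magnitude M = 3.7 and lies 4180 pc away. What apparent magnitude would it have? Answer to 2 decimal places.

m = M + 5 log₁₀ d − 5 = 3.7 + 5·3.6212 − 5 = 16.806

m ≈ 16.81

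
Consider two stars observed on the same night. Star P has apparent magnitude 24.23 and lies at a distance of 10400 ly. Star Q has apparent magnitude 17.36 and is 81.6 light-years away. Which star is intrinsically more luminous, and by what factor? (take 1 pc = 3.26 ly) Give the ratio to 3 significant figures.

Star P is more luminous, by a factor of 29.0.

Star P: d = 10400 ly / 3.26 = 3190 pc
Star P: M = m − 5 log₁₀ d + 5 = 24.23 − 5·3.5038 + 5 = 11.711
Star Q: d = 81.6 ly / 3.26 = 25.03 pc
Star Q: M = m − 5 log₁₀ d + 5 = 17.36 − 5·1.3985 + 5 = 15.368
ΔM = M_P − M_Q = 11.711 − (15.368) = -3.657; smaller M is more luminous → Star P.
L ratio = 10^(0.4 |ΔM|) = 10^1.463 = 29.02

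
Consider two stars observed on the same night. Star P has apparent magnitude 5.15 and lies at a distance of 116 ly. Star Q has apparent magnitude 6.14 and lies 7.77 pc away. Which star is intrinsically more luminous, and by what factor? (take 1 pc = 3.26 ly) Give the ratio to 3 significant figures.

Star P is more luminous, by a factor of 52.2.

Star P: d = 116 ly / 3.26 = 35.58 pc
Star P: M = m − 5 log₁₀ d + 5 = 5.15 − 5·1.5512 + 5 = 2.394
Star Q: M = m − 5 log₁₀ d + 5 = 6.14 − 5·0.8904 + 5 = 6.688
ΔM = M_P − M_Q = 2.394 − (6.688) = -4.294; smaller M is more luminous → Star P.
L ratio = 10^(0.4 |ΔM|) = 10^1.718 = 52.20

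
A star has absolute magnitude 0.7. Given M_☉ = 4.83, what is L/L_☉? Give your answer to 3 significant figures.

M − M_☉ = 0.7 − 4.83 = -4.130
L/L_☉ = 10^(−0.4 (M − M_☉)) = 10^1.652 = 44.87

L/L_☉ ≈ 44.9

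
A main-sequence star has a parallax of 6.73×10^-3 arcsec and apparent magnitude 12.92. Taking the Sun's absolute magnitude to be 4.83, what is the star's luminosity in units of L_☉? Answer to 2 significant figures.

d = 1/p = 1/6.73×10^-3″ = 148.6 pc
M = m − 5 log₁₀ d + 5 = 12.92 − 5·2.1720 + 5 = 7.060
M − M_☉ = 7.060 − 4.83 = 2.230
L/L_☉ = 10^(−0.4 × 2.230) = 0.1282

L/L_☉ ≈ 0.13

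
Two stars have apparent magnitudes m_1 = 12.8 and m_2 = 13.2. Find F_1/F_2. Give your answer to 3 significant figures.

F_1/F_2 ≈ 1.45

Δm = 12.8 − (13.2) = -0.4
Flux ratio = 10^(−0.4 Δm) = 10^(−0.4 × -0.4) = 10^0.160 = 1.445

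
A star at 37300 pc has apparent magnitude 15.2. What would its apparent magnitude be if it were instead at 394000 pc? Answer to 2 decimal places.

Flux ∝ 1/d², so Δm = 5 log₁₀(d₂/d₁) = 5 log₁₀(394000/37300) = 5.119
m₂ = m₁ + Δm = 15.2 + (5.119) = 20.319

m ≈ 20.32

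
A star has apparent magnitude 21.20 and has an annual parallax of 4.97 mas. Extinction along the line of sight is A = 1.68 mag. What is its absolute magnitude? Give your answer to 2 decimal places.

M ≈ 13.00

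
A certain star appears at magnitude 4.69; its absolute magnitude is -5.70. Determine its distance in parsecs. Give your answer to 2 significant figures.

d ≈ 1200 pc

μ = m − M = 10.390
m − M = 5 log₁₀ d − 5
log₁₀ d = (m − M)/5 + 1 = 3.0780
d = 10^3.0780 = 1197 pc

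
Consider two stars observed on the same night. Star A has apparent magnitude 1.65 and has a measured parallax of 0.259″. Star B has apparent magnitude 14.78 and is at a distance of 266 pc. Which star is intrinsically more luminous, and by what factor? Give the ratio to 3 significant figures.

Star A is more luminous, by a factor of 37.6.

Star A: d = 1/p = 1/0.259″ = 3.861 pc
Star A: M = m − 5 log₁₀ d + 5 = 1.65 − 5·0.5867 + 5 = 3.716
Star B: M = m − 5 log₁₀ d + 5 = 14.78 − 5·2.4249 + 5 = 7.656
ΔM = M_A − M_B = 3.716 − (7.656) = -3.939; smaller M is more luminous → Star A.
L ratio = 10^(0.4 |ΔM|) = 10^1.576 = 37.64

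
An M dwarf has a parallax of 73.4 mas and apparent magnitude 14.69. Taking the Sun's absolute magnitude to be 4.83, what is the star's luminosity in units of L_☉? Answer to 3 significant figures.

d = 1/p = 1000/73.4 mas = 13.62 pc
M = m − 5 log₁₀ d + 5 = 14.69 − 5·1.1343 + 5 = 14.018
M − M_☉ = 14.018 − 4.83 = 9.188
L/L_☉ = 10^(−0.4 × 9.188) = 2.112×10^-4

L/L_☉ ≈ 2.11×10^-4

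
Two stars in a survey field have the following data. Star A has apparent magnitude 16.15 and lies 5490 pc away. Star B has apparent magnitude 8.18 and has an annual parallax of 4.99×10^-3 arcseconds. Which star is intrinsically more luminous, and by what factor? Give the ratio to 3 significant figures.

Star A: M = m − 5 log₁₀ d + 5 = 16.15 − 5·3.7396 + 5 = 2.452
Star B: d = 1/p = 1/4.99×10^-3″ = 200.4 pc
Star B: M = m − 5 log₁₀ d + 5 = 8.18 − 5·2.3019 + 5 = 1.671
ΔM = M_A − M_B = 2.452 − (1.671) = 0.782; smaller M is more luminous → Star B.
L ratio = 10^(0.4 |ΔM|) = 10^0.313 = 2.054

Star B is more luminous, by a factor of 2.05.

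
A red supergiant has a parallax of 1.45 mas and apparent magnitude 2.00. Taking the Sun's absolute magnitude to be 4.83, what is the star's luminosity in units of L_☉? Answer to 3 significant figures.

L/L_☉ ≈ 64500

d = 1/p = 1000/1.45 mas = 689.7 pc
M = m − 5 log₁₀ d + 5 = 2.00 − 5·2.8386 + 5 = -7.193
M − M_☉ = -7.193 − 4.83 = -12.023
L/L_☉ = 10^(−0.4 × -12.023) = 64460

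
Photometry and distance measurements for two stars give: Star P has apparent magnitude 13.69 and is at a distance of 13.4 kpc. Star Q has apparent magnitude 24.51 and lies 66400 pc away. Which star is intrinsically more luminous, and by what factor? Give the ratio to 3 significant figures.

Star P: d = 13.4 kpc = 13400 pc
Star P: M = m − 5 log₁₀ d + 5 = 13.69 − 5·4.1271 + 5 = -1.946
Star Q: M = m − 5 log₁₀ d + 5 = 24.51 − 5·4.8222 + 5 = 5.399
ΔM = M_P − M_Q = -1.946 − (5.399) = -7.345; smaller M is more luminous → Star P.
L ratio = 10^(0.4 |ΔM|) = 10^2.938 = 866.7

Star P is more luminous, by a factor of 867.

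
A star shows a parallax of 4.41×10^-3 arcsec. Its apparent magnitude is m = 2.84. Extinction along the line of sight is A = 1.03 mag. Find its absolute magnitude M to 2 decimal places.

M ≈ -4.97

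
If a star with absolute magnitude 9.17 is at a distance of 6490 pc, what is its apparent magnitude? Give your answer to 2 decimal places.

m ≈ 23.23

m = M + 5 log₁₀ d − 5 = 9.17 + 5·3.8122 − 5 = 23.231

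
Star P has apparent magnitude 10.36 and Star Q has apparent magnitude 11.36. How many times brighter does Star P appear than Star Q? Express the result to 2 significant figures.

Δm = 10.36 − (11.36) = -1.00
Flux ratio = 10^(−0.4 Δm) = 10^(−0.4 × -1.00) = 10^0.400 = 2.512

2.5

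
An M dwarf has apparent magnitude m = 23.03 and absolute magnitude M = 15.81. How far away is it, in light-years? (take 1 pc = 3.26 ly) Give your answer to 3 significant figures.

d ≈ 906 ly

Distance modulus: m − M = 23.03 − (15.81) = 7.220
m − M = 5 log₁₀ d − 5
log₁₀ d = (m − M)/5 + 1 = 2.4440
d = 10^2.4440 = 278.0 pc
= 906.2 ly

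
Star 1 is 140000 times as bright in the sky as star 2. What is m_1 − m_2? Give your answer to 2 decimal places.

Pogson: Δm = −2.5 log₁₀(ratio) = −2.5 log₁₀(140000) = −2.5 × 5.1461 = -12.865
Star 1 is brighter, so it has the smaller magnitude: the difference is negative.

m_1 − m_2 ≈ -12.87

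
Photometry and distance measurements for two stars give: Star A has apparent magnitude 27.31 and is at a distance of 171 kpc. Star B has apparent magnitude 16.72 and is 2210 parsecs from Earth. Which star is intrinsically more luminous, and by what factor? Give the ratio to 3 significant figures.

Star B is more luminous, by a factor of 2.88.

Star A: d = 171 kpc = 171000 pc
Star A: M = m − 5 log₁₀ d + 5 = 27.31 − 5·5.2330 + 5 = 6.145
Star B: M = m − 5 log₁₀ d + 5 = 16.72 − 5·3.3444 + 5 = 4.998
ΔM = M_A − M_B = 6.145 − (4.998) = 1.147; smaller M is more luminous → Star B.
L ratio = 10^(0.4 |ΔM|) = 10^0.459 = 2.876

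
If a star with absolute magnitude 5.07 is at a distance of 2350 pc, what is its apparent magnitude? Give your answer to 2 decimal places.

m = M + 5 log₁₀ d − 5 = 5.07 + 5·3.3711 − 5 = 16.925

m ≈ 16.93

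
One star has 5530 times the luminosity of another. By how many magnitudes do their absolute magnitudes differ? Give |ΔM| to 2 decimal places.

|ΔM| ≈ 9.36

Pogson: ΔM = −2.5 log₁₀(ratio) = −2.5 log₁₀(5530) = −2.5 × 3.7427 = -9.357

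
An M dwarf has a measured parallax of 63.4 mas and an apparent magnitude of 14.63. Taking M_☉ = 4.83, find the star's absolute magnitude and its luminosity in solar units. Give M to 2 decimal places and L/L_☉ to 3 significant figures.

M ≈ 13.64; L/L_☉ ≈ 2.99×10^-4

d = 1/p = 1000/63.4 mas = 15.77 pc
M = m − 5 log₁₀ d + 5 = 14.63 − 5·1.1979 + 5 = 13.640
M − M_☉ = 13.640 − 4.83 = 8.810
L/L_☉ = 10^(−0.4 × 8.810) = 2.991×10^-4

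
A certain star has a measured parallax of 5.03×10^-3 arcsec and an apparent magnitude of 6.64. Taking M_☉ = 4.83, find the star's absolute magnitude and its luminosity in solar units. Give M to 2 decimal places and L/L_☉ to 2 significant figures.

M ≈ 0.15; L/L_☉ ≈ 75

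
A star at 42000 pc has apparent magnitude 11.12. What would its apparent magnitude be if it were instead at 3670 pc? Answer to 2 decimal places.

m ≈ 5.83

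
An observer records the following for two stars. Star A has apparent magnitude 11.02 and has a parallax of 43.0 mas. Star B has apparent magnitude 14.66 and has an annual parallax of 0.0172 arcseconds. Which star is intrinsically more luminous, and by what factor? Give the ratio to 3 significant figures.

Star A is more luminous, by a factor of 4.57.

Star A: p = 43.0 mas = 0.0430″ → d = 1/p = 23.26 pc
Star A: M = m − 5 log₁₀ d + 5 = 11.02 − 5·1.3665 + 5 = 9.187
Star B: d = 1/p = 1/0.0172″ = 58.14 pc
Star B: M = m − 5 log₁₀ d + 5 = 14.66 − 5·1.7645 + 5 = 10.838
ΔM = M_A − M_B = 9.187 − (10.838) = -1.650; smaller M is more luminous → Star A.
L ratio = 10^(0.4 |ΔM|) = 10^0.660 = 4.572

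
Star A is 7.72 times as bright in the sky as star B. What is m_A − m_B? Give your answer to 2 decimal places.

m_A − m_B ≈ -2.22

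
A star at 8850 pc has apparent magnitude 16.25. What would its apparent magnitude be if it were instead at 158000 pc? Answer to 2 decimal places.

m ≈ 22.51

Flux ∝ 1/d², so Δm = 5 log₁₀(d₂/d₁) = 5 log₁₀(158000/8850) = 6.259
m₂ = m₁ + Δm = 16.25 + (6.259) = 22.509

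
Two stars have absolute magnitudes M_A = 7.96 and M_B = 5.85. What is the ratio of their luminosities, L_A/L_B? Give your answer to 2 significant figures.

L_A/L_B ≈ 0.14

ΔM = M_A − M_B = 2.11
L_A/L_B = 10^(−0.4 ΔM) = 10^-0.844 = 0.1432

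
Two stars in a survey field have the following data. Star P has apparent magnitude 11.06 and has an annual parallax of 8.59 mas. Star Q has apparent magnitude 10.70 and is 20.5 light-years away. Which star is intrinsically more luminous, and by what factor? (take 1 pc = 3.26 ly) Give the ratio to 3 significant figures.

Star P is more luminous, by a factor of 246.

Star P: p = 8.59 mas = 8.59×10^-3″ → d = 1/p = 116.4 pc
Star P: M = m − 5 log₁₀ d + 5 = 11.06 − 5·2.0660 + 5 = 5.730
Star Q: d = 20.5 ly / 3.26 = 6.288 pc
Star Q: M = m − 5 log₁₀ d + 5 = 10.70 − 5·0.7985 + 5 = 11.707
ΔM = M_P − M_Q = 5.730 − (11.707) = -5.977; smaller M is more luminous → Star P.
L ratio = 10^(0.4 |ΔM|) = 10^2.391 = 246.0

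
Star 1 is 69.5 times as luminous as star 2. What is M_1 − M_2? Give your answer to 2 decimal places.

M_1 − M_2 ≈ -4.60

Pogson: ΔM = −2.5 log₁₀(ratio) = −2.5 log₁₀(69.5) = −2.5 × 1.8420 = -4.605
Star 1 is brighter, so it has the smaller magnitude: the difference is negative.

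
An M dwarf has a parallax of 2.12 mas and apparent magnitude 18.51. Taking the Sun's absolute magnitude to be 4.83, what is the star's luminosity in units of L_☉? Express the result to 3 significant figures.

d = 1/p = 1000/2.12 mas = 471.7 pc
M = m − 5 log₁₀ d + 5 = 18.51 − 5·2.6737 + 5 = 10.142
M − M_☉ = 10.142 − 4.83 = 5.312
L/L_☉ = 10^(−0.4 × 5.312) = 7.505×10^-3

L/L_☉ ≈ 7.50×10^-3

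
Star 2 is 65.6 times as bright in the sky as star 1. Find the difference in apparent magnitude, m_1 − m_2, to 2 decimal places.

m_1 − m_2 ≈ 4.54

Pogson: Δm = −2.5 log₁₀(ratio) = −2.5 log₁₀(65.6) = −2.5 × 1.8169 = -4.542
Star 2 is brighter so has the smaller magnitude: m_1 − m_2 is positive.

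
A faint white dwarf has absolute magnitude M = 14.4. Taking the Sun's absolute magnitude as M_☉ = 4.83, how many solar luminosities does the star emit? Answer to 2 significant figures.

L/L_☉ ≈ 1.5×10^-4

M − M_☉ = 14.4 − 4.83 = 9.570
L/L_☉ = 10^(−0.4 (M − M_☉)) = 10^-3.828 = 1.486×10^-4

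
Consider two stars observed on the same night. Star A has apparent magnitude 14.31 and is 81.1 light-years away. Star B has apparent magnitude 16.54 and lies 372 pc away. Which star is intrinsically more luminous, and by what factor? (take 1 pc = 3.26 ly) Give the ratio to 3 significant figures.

Star B is more luminous, by a factor of 28.7.

Star A: d = 81.1 ly / 3.26 = 24.88 pc
Star A: M = m − 5 log₁₀ d + 5 = 14.31 − 5·1.3958 + 5 = 12.331
Star B: M = m − 5 log₁₀ d + 5 = 16.54 − 5·2.5705 + 5 = 8.687
ΔM = M_A − M_B = 12.331 − (8.687) = 3.644; smaller M is more luminous → Star B.
L ratio = 10^(0.4 |ΔM|) = 10^1.457 = 28.67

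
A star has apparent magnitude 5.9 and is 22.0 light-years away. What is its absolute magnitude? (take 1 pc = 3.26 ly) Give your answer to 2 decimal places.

d = 22.0 ly / 3.26 = 6.748 pc
5 log₁₀(d/10 pc) = 5 log₁₀(6.748) − 5 = -0.854
M = m − 5 log₁₀(d/10) = 5.9 + 0.854 = 6.754

M ≈ 6.75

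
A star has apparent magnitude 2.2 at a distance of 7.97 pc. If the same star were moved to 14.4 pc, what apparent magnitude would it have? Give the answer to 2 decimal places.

Flux ∝ 1/d², so Δm = 5 log₁₀(d₂/d₁) = 5 log₁₀(14.4/7.97) = 1.285
m₂ = m₁ + Δm = 2.2 + (1.285) = 3.485

m ≈ 3.48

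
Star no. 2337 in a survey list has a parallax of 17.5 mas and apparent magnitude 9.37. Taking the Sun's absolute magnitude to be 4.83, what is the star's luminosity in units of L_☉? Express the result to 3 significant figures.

L/L_☉ ≈ 0.499

d = 1/p = 1000/17.5 mas = 57.14 pc
M = m − 5 log₁₀ d + 5 = 9.37 − 5·1.7570 + 5 = 5.585
M − M_☉ = 5.585 − 4.83 = 0.755
L/L_☉ = 10^(−0.4 × 0.755) = 0.4988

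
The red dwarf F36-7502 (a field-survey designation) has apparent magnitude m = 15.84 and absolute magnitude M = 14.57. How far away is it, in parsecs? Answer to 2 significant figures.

μ = m − M = 1.270
m − M = 5 log₁₀ d − 5
log₁₀ d = (m − M)/5 + 1 = 1.2540
d = 10^1.2540 = 17.95 pc

d ≈ 18 pc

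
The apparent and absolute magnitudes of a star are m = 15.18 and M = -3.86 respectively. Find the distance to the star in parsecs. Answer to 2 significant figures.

d ≈ 64000 pc

Distance modulus: m − M = 15.18 − (-3.86) = 19.040
m − M = 5 log₁₀ d − 5
log₁₀ d = (m − M)/5 + 1 = 4.8080
d = 10^4.8080 = 64270 pc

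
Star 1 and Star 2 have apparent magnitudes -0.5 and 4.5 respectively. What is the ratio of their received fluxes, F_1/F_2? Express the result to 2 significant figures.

F_1/F_2 ≈ 100

Magnitude difference = -5.0
Flux ratio = 10^(−0.4 Δm) = 10^(−0.4 × -5.0) = 10^2.000 = 100.0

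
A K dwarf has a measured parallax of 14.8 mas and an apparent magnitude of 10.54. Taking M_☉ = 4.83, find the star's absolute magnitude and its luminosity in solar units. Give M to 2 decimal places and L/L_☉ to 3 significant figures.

M ≈ 6.39; L/L_☉ ≈ 0.237

d = 1/p = 1000/14.8 mas = 67.57 pc
M = m − 5 log₁₀ d + 5 = 10.54 − 5·1.8297 + 5 = 6.391
M − M_☉ = 6.391 − 4.83 = 1.561
L/L_☉ = 10^(−0.4 × 1.561) = 0.2374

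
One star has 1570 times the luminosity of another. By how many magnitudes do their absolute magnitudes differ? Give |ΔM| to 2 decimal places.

Pogson: ΔM = −2.5 log₁₀(ratio) = −2.5 log₁₀(1570) = −2.5 × 3.1959 = -7.990

|ΔM| ≈ 7.99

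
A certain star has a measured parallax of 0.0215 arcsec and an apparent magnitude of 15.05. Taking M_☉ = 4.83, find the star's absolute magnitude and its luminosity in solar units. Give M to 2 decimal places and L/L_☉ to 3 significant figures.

M ≈ 11.71; L/L_☉ ≈ 1.77×10^-3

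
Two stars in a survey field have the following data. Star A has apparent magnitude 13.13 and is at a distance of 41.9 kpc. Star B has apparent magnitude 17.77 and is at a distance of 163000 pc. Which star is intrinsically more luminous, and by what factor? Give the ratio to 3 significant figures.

Star A is more luminous, by a factor of 4.74.

Star A: d = 41.9 kpc = 41900 pc
Star A: M = m − 5 log₁₀ d + 5 = 13.13 − 5·4.6222 + 5 = -4.981
Star B: M = m − 5 log₁₀ d + 5 = 17.77 − 5·5.2122 + 5 = -3.291
ΔM = M_A − M_B = -4.981 − (-3.291) = -1.690; smaller M is more luminous → Star A.
L ratio = 10^(0.4 |ΔM|) = 10^0.676 = 4.743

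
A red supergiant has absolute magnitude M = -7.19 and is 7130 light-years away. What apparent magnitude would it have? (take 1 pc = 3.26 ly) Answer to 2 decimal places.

m ≈ 4.51

d = 7130 ly / 3.26 = 2187 pc
m = M + 5 log₁₀ d − 5 = -7.19 + 5·3.3399 − 5 = 4.509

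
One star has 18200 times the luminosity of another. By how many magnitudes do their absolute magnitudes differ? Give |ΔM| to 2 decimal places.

Pogson: ΔM = −2.5 log₁₀(ratio) = −2.5 log₁₀(18200) = −2.5 × 4.2601 = -10.650

|ΔM| ≈ 10.65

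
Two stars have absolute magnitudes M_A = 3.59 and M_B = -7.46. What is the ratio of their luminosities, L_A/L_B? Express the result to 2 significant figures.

L_A/L_B ≈ 3.8×10^-5

ΔM = M_A − M_B = 11.05
L_A/L_B = 10^(−0.4 ΔM) = 10^-4.420 = 3.802×10^-5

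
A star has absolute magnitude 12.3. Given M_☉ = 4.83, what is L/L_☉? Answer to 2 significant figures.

M − M_☉ = 12.3 − 4.83 = 7.470
L/L_☉ = 10^(−0.4 (M − M_☉)) = 10^-2.988 = 1.028×10^-3

L/L_☉ ≈ 1.0×10^-3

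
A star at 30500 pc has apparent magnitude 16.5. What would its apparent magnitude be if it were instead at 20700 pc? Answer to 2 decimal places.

Flux ∝ 1/d², so Δm = 5 log₁₀(d₂/d₁) = 5 log₁₀(20700/30500) = -0.842
m₂ = m₁ + Δm = 16.5 + (-0.842) = 15.658

m ≈ 15.66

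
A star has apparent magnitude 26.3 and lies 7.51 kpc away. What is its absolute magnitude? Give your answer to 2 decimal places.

M ≈ 11.92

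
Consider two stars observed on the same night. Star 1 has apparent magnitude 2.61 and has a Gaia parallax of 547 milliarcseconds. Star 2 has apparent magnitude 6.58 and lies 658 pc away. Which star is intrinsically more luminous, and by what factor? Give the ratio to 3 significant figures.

Star 2 is more luminous, by a factor of 3350.

Star 1: p = 547 mas = 0.547″ → d = 1/p = 1.828 pc
Star 1: M = m − 5 log₁₀ d + 5 = 2.61 − 5·0.2620 + 5 = 6.300
Star 2: M = m − 5 log₁₀ d + 5 = 6.58 − 5·2.8182 + 5 = -2.511
ΔM = M_1 − M_2 = 6.300 − (-2.511) = 8.811; smaller M is more luminous → Star 2.
L ratio = 10^(0.4 |ΔM|) = 10^3.524 = 3345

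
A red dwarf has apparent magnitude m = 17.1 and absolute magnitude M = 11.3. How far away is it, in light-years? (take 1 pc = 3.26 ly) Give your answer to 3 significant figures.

d ≈ 471 ly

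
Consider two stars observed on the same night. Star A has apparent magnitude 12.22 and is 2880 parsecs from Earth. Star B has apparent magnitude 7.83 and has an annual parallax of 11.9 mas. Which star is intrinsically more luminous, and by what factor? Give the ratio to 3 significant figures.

Star A: M = m − 5 log₁₀ d + 5 = 12.22 − 5·3.4594 + 5 = -0.077
Star B: p = 11.9 mas = 0.0119″ → d = 1/p = 84.03 pc
Star B: M = m − 5 log₁₀ d + 5 = 7.83 − 5·1.9245 + 5 = 3.208
ΔM = M_A − M_B = -0.077 − (3.208) = -3.285; smaller M is more luminous → Star A.
L ratio = 10^(0.4 |ΔM|) = 10^1.314 = 20.60

Star A is more luminous, by a factor of 20.6.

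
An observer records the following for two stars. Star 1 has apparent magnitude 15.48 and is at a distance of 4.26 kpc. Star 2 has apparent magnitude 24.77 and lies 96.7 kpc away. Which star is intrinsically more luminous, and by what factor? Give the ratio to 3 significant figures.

Star 1: d = 4.26 kpc = 4260 pc
Star 1: M = m − 5 log₁₀ d + 5 = 15.48 − 5·3.6294 + 5 = 2.333
Star 2: d = 96.7 kpc = 96700 pc
Star 2: M = m − 5 log₁₀ d + 5 = 24.77 − 5·4.9854 + 5 = 4.843
ΔM = M_1 − M_2 = 2.333 − (4.843) = -2.510; smaller M is more luminous → Star 1.
L ratio = 10^(0.4 |ΔM|) = 10^1.004 = 10.09

Star 1 is more luminous, by a factor of 10.1.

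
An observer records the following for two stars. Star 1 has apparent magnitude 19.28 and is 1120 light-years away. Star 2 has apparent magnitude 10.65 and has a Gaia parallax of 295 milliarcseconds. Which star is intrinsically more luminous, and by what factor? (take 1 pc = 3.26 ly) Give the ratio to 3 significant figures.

Star 1: d = 1120 ly / 3.26 = 343.6 pc
Star 1: M = m − 5 log₁₀ d + 5 = 19.28 − 5·2.5360 + 5 = 11.600
Star 2: p = 295 mas = 0.295″ → d = 1/p = 3.390 pc
Star 2: M = m − 5 log₁₀ d + 5 = 10.65 − 5·0.5302 + 5 = 12.999
ΔM = M_1 − M_2 = 11.600 − (12.999) = -1.399; smaller M is more luminous → Star 1.
L ratio = 10^(0.4 |ΔM|) = 10^0.560 = 3.628

Star 1 is more luminous, by a factor of 3.63.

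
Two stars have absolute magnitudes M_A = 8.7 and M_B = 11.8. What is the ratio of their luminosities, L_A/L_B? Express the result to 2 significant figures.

ΔM = M_A − M_B = -3.1
L_A/L_B = 10^(−0.4 ΔM) = 10^1.240 = 17.38

L_A/L_B ≈ 17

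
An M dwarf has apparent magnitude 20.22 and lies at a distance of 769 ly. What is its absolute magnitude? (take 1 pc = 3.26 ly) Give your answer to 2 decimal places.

M ≈ 13.36

d = 769 ly / 3.26 = 235.9 pc
5 log₁₀(d/10 pc) = 5 log₁₀(235.9) − 5 = 6.864
M = m − 5 log₁₀(d/10) = 20.22 − 6.864 = 13.356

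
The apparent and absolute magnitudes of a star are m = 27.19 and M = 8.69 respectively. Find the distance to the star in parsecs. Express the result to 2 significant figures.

d ≈ 50000 pc

Distance modulus: m − M = 27.19 − (8.69) = 18.500
m − M = 5 log₁₀ d − 5
log₁₀ d = (m − M)/5 + 1 = 4.7000
d = 10^4.7000 = 50120 pc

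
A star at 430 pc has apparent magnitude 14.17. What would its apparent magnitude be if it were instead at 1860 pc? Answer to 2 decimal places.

Flux ∝ 1/d², so Δm = 5 log₁₀(d₂/d₁) = 5 log₁₀(1860/430) = 3.180
m₂ = m₁ + Δm = 14.17 + (3.180) = 17.350

m ≈ 17.35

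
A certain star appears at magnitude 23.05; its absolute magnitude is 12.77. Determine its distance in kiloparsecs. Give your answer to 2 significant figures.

d ≈ 1.1 kpc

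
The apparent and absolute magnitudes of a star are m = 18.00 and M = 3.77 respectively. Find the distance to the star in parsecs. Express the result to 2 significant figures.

Distance modulus: m − M = 18.00 − (3.77) = 14.230
m − M = 5 log₁₀ d − 5
log₁₀ d = (m − M)/5 + 1 = 3.8460
d = 10^3.8460 = 7015 pc

d ≈ 7000 pc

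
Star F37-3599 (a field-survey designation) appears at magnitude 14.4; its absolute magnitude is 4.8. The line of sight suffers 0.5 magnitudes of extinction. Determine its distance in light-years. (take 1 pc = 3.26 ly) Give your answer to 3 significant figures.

d ≈ 2150 ly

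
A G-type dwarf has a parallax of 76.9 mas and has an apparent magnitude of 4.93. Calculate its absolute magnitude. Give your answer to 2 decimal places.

p = 76.9 mas = 0.0769″ → d = 1/p = 13.00 pc
5 log₁₀(d/10 pc) = 5 log₁₀(13.00) − 5 = 0.570
M = m − 5 log₁₀(d/10) = 4.93 − 0.570 = 4.360

M ≈ 4.36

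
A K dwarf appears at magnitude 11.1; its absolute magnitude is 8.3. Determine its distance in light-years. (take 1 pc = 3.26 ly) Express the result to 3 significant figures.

Distance modulus: m − M = 11.1 − (8.3) = 2.800
m − M = 5 log₁₀ d − 5
log₁₀ d = (m − M)/5 + 1 = 1.5600
d = 10^1.5600 = 36.31 pc
= 118.4 ly

d ≈ 118 ly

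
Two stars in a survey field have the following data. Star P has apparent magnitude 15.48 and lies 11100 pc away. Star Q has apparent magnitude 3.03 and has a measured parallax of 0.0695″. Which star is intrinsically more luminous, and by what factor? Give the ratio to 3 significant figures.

Star P is more luminous, by a factor of 6.23.

Star P: M = m − 5 log₁₀ d + 5 = 15.48 − 5·4.0453 + 5 = 0.253
Star Q: d = 1/p = 1/0.0695″ = 14.39 pc
Star Q: M = m − 5 log₁₀ d + 5 = 3.03 − 5·1.1580 + 5 = 2.240
ΔM = M_P − M_Q = 0.253 − (2.240) = -1.987; smaller M is more luminous → Star P.
L ratio = 10^(0.4 |ΔM|) = 10^0.795 = 6.232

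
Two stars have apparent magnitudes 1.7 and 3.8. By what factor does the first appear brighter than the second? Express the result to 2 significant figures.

6.9

Δm = 1.7 − (3.8) = -2.1
Flux ratio = 10^(−0.4 Δm) = 10^(−0.4 × -2.1) = 10^0.840 = 6.918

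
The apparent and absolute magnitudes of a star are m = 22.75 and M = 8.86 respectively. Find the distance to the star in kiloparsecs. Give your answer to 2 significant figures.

d ≈ 6.0 kpc

Distance modulus: m − M = 22.75 − (8.86) = 13.890
m − M = 5 log₁₀ d − 5
log₁₀ d = (m − M)/5 + 1 = 3.7780
d = 10^3.7780 = 5998 pc
= 5.998 kpc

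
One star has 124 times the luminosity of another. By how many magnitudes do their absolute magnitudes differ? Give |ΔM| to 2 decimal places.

|ΔM| ≈ 5.23

Pogson: ΔM = −2.5 log₁₀(ratio) = −2.5 log₁₀(124) = −2.5 × 2.0934 = -5.234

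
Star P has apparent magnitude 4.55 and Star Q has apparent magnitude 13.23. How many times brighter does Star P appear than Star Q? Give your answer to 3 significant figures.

2960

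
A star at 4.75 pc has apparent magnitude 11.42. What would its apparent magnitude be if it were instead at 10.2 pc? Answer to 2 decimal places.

Flux ∝ 1/d², so Δm = 5 log₁₀(d₂/d₁) = 5 log₁₀(10.2/4.75) = 1.660
m₂ = m₁ + Δm = 11.42 + (1.660) = 13.080

m ≈ 13.08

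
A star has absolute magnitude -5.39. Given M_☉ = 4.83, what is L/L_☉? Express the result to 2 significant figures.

M − M_☉ = -5.39 − 4.83 = -10.220
L/L_☉ = 10^(−0.4 (M − M_☉)) = 10^4.088 = 12250

L/L_☉ ≈ 12000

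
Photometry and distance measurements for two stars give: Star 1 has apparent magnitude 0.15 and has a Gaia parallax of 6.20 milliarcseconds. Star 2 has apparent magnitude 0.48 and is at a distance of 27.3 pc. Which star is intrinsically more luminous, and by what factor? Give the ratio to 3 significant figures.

Star 1: p = 6.20 mas = 6.20×10^-3″ → d = 1/p = 161.3 pc
Star 1: M = m − 5 log₁₀ d + 5 = 0.15 − 5·2.2076 + 5 = -5.888
Star 2: M = m − 5 log₁₀ d + 5 = 0.48 − 5·1.4362 + 5 = -1.701
ΔM = M_1 − M_2 = -5.888 − (-1.701) = -4.187; smaller M is more luminous → Star 1.
L ratio = 10^(0.4 |ΔM|) = 10^1.675 = 47.30

Star 1 is more luminous, by a factor of 47.3.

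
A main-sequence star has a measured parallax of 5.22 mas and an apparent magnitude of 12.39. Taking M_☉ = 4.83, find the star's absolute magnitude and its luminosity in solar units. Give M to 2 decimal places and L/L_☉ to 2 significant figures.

M ≈ 5.98; L/L_☉ ≈ 0.35

d = 1/p = 1000/5.22 mas = 191.6 pc
M = m − 5 log₁₀ d + 5 = 12.39 − 5·2.2823 + 5 = 5.978
M − M_☉ = 5.978 − 4.83 = 1.148
L/L_☉ = 10^(−0.4 × 1.148) = 0.3473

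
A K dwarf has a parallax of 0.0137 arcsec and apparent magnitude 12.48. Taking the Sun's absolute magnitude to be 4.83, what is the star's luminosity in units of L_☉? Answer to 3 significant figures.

L/L_☉ ≈ 0.0464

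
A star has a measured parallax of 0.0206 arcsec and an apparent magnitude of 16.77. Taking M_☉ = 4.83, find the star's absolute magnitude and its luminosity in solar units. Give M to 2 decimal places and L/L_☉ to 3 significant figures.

d = 1/p = 1/0.0206″ = 48.54 pc
M = m − 5 log₁₀ d + 5 = 16.77 − 5·1.6861 + 5 = 13.339
M − M_☉ = 13.339 − 4.83 = 8.509
L/L_☉ = 10^(−0.4 × 8.509) = 3.947×10^-4

M ≈ 13.34; L/L_☉ ≈ 3.95×10^-4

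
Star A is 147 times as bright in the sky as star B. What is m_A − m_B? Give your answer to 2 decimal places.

Pogson: Δm = −2.5 log₁₀(ratio) = −2.5 log₁₀(147) = −2.5 × 2.1673 = -5.418
Star A is brighter, so it has the smaller magnitude: the difference is negative.

m_A − m_B ≈ -5.42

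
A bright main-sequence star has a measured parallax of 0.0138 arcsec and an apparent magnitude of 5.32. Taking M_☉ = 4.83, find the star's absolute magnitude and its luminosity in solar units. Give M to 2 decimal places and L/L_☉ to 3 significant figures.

M ≈ 1.02; L/L_☉ ≈ 33.4

d = 1/p = 1/0.0138″ = 72.46 pc
M = m − 5 log₁₀ d + 5 = 5.32 − 5·1.8601 + 5 = 1.019
M − M_☉ = 1.019 − 4.83 = -3.811
L/L_☉ = 10^(−0.4 × -3.811) = 33.44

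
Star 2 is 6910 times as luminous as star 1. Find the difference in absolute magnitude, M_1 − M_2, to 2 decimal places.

Pogson: ΔM = −2.5 log₁₀(ratio) = −2.5 log₁₀(6910) = −2.5 × 3.8395 = -9.599
Star 2 is brighter so has the smaller magnitude: M_1 − M_2 is positive.

M_1 − M_2 ≈ 9.60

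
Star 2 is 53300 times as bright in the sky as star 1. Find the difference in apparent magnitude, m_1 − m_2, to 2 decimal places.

m_1 − m_2 ≈ 11.82

Pogson: Δm = −2.5 log₁₀(ratio) = −2.5 log₁₀(53300) = −2.5 × 4.7267 = -11.817
Star 2 is brighter so has the smaller magnitude: m_1 − m_2 is positive.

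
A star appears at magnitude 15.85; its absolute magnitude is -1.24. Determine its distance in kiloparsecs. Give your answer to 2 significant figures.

d ≈ 26 kpc

Distance modulus: m − M = 15.85 − (-1.24) = 17.090
m − M = 5 log₁₀ d − 5
log₁₀ d = (m − M)/5 + 1 = 4.4180
d = 10^4.4180 = 26180 pc
= 26.18 kpc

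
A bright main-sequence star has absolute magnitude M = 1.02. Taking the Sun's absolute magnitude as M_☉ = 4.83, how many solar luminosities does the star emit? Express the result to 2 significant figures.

L/L_☉ ≈ 33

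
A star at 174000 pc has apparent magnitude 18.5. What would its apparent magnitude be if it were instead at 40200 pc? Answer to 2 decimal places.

Flux ∝ 1/d², so Δm = 5 log₁₀(d₂/d₁) = 5 log₁₀(40200/174000) = -3.182
m₂ = m₁ + Δm = 18.5 + (-3.182) = 15.318

m ≈ 15.32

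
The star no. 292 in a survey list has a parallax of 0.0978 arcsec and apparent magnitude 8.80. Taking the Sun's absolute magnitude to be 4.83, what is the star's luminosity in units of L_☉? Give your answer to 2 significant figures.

d = 1/p = 1/0.0978″ = 10.22 pc
M = m − 5 log₁₀ d + 5 = 8.80 − 5·1.0097 + 5 = 8.752
M − M_☉ = 8.752 − 4.83 = 3.922
L/L_☉ = 10^(−0.4 × 3.922) = 0.02700

L/L_☉ ≈ 0.027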